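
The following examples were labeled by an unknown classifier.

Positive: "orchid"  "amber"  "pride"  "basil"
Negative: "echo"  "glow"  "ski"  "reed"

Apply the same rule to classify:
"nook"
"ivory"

Negative, Positive

All 'Positive' examples share one property — length ≥ 5 — and every 'Negative' example lacks it.
"nook" — length 4, hence Negative.
"ivory" — length 5, hence Positive.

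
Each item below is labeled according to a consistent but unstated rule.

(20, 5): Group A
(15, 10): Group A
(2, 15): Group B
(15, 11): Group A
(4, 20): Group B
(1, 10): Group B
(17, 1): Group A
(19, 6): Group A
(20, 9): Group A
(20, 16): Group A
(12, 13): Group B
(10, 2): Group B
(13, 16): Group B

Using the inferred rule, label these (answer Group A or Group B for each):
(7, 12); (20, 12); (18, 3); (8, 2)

Rule: first ≥ 15. This holds for each 'Group A' example and fails for each 'Group B' one.

Group B, Group A, Group A, Group B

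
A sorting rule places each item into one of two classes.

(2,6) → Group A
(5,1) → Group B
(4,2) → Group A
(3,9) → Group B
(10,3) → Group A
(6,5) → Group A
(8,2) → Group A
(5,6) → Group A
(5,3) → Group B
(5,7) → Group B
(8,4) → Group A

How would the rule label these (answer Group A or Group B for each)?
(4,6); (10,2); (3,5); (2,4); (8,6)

Group A, Group A, Group B, Group A, Group A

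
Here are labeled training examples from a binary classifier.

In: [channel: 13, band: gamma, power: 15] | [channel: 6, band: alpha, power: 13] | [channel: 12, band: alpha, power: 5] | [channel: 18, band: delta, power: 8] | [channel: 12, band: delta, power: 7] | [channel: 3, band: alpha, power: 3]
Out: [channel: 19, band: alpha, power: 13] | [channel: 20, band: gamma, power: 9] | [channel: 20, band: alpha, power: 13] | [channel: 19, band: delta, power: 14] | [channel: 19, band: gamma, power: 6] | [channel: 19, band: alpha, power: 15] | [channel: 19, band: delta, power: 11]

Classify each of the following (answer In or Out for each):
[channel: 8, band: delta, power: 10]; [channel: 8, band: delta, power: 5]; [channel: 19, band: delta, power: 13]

The pattern is that an item is 'In' exactly when: channel ≤ 18.
[channel: 8, band: delta, power: 10] — channel = 8, hence In.
[channel: 8, band: delta, power: 5] — channel = 8, hence In.
[channel: 19, band: delta, power: 13] — channel = 19, hence Out.

In, In, Out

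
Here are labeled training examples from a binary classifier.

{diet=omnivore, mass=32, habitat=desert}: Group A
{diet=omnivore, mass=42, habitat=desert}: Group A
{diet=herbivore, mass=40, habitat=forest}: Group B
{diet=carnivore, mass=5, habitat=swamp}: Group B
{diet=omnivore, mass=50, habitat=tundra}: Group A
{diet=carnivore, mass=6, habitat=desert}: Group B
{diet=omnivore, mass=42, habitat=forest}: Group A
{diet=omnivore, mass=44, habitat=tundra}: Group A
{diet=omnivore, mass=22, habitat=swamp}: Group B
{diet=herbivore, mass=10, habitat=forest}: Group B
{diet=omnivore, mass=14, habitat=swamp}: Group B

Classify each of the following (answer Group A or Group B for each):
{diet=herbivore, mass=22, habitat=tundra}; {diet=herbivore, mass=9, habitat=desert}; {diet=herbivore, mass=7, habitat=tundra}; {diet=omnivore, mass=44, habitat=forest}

Group B, Group B, Group B, Group A

The common property of the 'Group A' items is: diet is omnivore AND mass ≥ 32. No 'Group B' item has it.
{diet=herbivore, mass=22, habitat=tundra}: diet is herbivore, mass = 22, does not pass → Group B.
{diet=herbivore, mass=9, habitat=desert}: diet is herbivore, mass = 9, does not pass → Group B.
{diet=herbivore, mass=7, habitat=tundra}: diet is herbivore, mass = 7, does not pass → Group B.
{diet=omnivore, mass=44, habitat=forest}: diet is omnivore, mass = 44, checks out → Group A.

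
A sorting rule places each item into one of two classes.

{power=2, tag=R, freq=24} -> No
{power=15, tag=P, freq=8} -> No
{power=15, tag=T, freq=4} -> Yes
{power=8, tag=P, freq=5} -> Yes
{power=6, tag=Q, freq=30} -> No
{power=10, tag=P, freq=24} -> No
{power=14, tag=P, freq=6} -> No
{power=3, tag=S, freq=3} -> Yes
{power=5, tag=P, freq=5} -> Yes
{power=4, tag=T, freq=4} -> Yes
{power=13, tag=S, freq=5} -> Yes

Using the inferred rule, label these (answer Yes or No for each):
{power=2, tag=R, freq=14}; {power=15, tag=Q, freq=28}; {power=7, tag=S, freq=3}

Every 'Yes' example satisfies: freq ≤ 5. None of the 'No' examples do.
{power=2, tag=R, freq=14}: freq = 14 — fails the rule, so No. {power=15, tag=Q, freq=28}: freq = 28 — fails the rule, so No. {power=7, tag=S, freq=3}: freq = 3 — has this property, so Yes.

No, No, Yes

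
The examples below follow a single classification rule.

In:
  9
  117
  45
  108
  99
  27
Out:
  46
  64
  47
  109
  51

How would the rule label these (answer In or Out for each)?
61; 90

Out, In

A rule that fits every label: multiple of 9 — true of each 'In' example, false of each 'Out' one.
61: 61 = 9·6 + 7, doesn't qualify → Out. 90: 90 = 9·10, fits → In.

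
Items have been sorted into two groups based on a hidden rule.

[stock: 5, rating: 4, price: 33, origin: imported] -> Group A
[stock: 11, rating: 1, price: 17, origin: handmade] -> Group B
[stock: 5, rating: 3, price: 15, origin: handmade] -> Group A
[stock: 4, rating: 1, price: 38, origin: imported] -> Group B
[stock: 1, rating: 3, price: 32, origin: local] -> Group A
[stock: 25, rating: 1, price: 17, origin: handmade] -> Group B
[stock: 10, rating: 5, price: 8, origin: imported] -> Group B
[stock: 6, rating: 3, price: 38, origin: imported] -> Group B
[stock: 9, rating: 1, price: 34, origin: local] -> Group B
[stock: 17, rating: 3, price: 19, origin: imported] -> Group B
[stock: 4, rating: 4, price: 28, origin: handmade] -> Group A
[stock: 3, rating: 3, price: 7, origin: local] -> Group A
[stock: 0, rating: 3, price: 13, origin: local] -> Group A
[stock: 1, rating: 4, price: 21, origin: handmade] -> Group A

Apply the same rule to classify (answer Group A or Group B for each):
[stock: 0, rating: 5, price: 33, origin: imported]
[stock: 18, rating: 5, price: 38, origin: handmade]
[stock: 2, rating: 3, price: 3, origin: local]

'Group A' ⟺ price ≤ 33 AND stock ≤ 5.

Group A, Group B, Group A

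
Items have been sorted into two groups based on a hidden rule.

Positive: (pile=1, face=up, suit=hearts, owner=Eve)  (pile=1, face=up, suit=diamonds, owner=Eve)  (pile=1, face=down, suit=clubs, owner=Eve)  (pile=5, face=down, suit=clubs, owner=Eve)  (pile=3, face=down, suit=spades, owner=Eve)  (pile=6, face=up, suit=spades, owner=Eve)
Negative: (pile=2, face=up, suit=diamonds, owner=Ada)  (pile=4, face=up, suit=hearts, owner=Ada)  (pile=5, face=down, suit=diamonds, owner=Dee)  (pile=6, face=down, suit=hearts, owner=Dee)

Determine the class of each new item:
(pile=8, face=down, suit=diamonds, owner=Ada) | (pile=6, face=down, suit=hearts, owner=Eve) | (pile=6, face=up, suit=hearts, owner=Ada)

Negative, Positive, Negative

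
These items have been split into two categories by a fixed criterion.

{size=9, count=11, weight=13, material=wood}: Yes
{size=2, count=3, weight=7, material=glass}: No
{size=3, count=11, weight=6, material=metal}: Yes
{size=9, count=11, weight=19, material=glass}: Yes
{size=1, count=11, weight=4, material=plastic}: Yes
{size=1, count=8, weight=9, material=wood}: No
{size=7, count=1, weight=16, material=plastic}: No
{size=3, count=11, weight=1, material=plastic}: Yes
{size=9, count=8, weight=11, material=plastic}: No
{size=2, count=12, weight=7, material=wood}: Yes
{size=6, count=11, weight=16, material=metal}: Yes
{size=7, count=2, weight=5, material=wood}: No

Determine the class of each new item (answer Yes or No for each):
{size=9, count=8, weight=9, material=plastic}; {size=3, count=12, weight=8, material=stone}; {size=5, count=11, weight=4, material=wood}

No, Yes, Yes

The classifier is using: count ≥ 11.
No: {size=9, count=8, weight=9, material=plastic}, since count = 8.
Yes: {size=3, count=12, weight=8, material=stone}, since count = 12.
Yes: {size=5, count=11, weight=4, material=wood}, since count = 11.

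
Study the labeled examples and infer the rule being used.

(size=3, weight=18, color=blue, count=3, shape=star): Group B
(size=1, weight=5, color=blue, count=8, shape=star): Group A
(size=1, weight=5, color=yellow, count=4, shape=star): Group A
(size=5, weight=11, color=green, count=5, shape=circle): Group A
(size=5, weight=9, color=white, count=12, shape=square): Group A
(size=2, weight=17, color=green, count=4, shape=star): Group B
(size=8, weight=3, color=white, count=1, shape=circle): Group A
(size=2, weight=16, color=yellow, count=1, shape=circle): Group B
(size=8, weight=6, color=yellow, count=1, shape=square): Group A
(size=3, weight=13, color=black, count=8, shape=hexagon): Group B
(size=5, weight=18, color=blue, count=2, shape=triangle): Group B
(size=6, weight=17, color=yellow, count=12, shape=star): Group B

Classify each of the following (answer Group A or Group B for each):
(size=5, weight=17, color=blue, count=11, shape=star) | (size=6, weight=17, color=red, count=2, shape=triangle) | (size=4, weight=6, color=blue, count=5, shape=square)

Group B, Group B, Group A

The classifier is using: weight ≤ 11.
Group B: (size=5, weight=17, color=blue, count=11, shape=star), since weight = 17.
Group B: (size=6, weight=17, color=red, count=2, shape=triangle), since weight = 17.
Group A: (size=4, weight=6, color=blue, count=5, shape=square), since weight = 6.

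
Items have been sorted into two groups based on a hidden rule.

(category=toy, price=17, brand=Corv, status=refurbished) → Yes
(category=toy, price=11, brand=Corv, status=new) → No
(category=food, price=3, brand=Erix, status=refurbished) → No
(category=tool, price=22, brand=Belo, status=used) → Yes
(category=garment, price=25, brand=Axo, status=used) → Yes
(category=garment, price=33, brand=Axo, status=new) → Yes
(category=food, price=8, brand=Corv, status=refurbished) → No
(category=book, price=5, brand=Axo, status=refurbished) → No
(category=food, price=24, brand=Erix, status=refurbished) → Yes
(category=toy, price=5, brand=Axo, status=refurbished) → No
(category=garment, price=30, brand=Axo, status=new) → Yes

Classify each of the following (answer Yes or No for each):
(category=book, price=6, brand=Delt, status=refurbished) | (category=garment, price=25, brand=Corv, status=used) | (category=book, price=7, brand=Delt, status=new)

The classifier is using: price ≥ 17.

No, Yes, No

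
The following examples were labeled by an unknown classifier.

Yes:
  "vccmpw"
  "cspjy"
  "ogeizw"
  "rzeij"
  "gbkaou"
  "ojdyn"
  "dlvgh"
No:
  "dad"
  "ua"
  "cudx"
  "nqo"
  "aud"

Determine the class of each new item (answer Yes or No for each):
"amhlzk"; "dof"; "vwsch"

Yes, No, Yes

The common property of the 'Yes' items is: length ≥ 5. No 'No' item has it.
Yes: "amhlzk", since length 6.
No: "dof", since length 3.
Yes: "vwsch", since length 5.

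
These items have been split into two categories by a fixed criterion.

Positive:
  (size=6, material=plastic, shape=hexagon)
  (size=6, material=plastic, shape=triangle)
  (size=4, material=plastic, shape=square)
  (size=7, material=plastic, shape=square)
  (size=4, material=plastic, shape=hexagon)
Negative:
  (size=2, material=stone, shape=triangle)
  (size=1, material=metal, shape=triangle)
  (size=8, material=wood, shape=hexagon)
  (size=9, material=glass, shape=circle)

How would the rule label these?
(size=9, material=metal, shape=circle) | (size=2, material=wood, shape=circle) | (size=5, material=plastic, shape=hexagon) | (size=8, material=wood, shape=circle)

Negative, Negative, Positive, Negative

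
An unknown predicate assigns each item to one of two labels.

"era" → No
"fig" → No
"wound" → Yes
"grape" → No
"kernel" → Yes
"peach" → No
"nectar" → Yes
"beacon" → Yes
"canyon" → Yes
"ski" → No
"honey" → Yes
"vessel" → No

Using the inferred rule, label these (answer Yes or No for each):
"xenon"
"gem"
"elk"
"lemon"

Checking candidate rules against both groups, what survives is: contains 'n'.

Yes, No, No, Yes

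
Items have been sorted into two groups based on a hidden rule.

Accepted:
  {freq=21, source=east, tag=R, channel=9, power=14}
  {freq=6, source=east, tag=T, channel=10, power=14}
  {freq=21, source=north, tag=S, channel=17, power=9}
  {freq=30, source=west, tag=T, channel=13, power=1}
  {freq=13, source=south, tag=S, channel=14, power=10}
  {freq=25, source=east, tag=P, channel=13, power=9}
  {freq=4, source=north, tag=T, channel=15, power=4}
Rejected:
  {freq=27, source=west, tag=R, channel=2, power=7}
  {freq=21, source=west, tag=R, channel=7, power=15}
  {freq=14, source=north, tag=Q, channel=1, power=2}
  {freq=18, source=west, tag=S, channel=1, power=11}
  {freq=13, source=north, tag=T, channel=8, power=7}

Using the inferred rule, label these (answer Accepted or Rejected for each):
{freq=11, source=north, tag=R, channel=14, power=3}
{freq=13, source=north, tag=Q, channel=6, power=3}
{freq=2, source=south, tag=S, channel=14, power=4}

Accepted, Rejected, Accepted

A rule that fits every label: channel ≥ 9 — true of each 'Accepted' example, false of each 'Rejected' one.
{freq=11, source=north, tag=R, channel=14, power=3}: Accepted (channel = 14).
{freq=13, source=north, tag=Q, channel=6, power=3}: Rejected (channel = 6).
{freq=2, source=south, tag=S, channel=14, power=4}: Accepted (channel = 14).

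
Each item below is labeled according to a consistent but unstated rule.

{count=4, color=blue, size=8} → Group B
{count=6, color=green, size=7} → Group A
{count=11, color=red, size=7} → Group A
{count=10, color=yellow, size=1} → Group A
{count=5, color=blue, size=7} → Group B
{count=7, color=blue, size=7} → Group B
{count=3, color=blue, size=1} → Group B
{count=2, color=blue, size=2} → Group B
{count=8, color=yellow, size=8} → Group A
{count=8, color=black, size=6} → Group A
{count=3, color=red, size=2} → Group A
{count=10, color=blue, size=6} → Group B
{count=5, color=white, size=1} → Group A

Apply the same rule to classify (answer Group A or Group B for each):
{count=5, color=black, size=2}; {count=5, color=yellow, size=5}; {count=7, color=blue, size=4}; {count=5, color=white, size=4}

The common property of the 'Group A' items is: color is not blue. No 'Group B' item has it.

Group A, Group A, Group B, Group A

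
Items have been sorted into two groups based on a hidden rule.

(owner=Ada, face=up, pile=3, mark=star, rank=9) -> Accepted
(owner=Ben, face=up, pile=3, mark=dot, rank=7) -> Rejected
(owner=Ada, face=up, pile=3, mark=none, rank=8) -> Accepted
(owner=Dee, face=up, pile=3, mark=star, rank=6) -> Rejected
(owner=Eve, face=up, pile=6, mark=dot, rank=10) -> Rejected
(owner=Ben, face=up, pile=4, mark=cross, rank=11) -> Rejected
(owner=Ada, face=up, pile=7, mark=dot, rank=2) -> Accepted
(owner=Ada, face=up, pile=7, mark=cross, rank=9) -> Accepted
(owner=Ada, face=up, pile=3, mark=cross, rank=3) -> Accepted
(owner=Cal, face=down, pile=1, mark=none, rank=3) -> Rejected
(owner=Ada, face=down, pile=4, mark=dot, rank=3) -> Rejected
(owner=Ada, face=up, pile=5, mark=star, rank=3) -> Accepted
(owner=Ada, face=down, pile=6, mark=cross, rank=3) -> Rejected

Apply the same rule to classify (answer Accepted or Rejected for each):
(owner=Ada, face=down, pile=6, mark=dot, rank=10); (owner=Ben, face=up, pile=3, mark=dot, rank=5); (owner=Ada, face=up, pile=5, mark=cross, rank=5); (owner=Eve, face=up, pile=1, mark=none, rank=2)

The distinguishing property — owner is Ada AND face is up — holds for all the 'Accepted' cases and none of the 'Rejected' cases.

Rejected, Rejected, Accepted, Rejected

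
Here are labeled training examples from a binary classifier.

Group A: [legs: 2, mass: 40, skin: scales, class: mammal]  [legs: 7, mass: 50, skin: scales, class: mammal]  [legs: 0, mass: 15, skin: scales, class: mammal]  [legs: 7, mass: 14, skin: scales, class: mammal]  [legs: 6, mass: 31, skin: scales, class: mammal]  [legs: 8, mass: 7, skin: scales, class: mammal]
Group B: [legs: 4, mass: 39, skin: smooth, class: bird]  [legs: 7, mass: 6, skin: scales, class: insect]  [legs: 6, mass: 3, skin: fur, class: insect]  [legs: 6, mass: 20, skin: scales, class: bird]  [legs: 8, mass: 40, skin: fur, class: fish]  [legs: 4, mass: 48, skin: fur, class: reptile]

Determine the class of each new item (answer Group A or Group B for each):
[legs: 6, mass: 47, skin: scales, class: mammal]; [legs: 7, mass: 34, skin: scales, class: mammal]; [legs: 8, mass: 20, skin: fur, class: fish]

Group A, Group A, Group B

'Group A' ⟺ class is mammal.
Group A: [legs: 6, mass: 47, skin: scales, class: mammal], since class is mammal.
Group A: [legs: 7, mass: 34, skin: scales, class: mammal], since class is mammal.
Group B: [legs: 8, mass: 20, skin: fur, class: fish], since class is fish.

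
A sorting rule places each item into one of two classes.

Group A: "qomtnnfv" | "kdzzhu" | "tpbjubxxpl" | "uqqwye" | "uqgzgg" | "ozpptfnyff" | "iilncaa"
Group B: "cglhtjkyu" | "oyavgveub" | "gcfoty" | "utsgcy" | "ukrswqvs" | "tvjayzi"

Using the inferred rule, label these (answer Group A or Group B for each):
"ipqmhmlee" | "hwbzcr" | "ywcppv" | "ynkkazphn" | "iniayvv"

Comparing the two groups points to one rule — has a double letter.

Group A, Group B, Group A, Group A, Group A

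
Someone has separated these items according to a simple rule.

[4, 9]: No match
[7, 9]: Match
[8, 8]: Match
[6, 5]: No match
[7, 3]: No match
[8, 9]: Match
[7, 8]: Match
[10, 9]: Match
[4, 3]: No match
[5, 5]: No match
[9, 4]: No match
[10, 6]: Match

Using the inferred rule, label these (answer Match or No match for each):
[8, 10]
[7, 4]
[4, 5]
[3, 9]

One predicate separates the groups cleanly: sum ≥ 15.

Match, No match, No match, No match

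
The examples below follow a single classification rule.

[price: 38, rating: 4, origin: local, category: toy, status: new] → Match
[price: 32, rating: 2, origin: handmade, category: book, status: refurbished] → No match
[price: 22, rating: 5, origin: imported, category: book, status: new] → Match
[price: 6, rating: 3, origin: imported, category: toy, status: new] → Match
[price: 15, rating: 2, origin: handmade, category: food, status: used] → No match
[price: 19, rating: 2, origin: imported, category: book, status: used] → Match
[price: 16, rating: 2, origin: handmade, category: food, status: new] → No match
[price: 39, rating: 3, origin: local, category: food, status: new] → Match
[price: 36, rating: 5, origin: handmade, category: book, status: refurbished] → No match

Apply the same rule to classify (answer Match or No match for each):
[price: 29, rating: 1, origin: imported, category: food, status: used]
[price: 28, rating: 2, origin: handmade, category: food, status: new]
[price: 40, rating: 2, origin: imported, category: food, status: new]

Match, No match, Match

Rule: origin is not handmade. This holds for each 'Match' example and fails for each 'No match' one.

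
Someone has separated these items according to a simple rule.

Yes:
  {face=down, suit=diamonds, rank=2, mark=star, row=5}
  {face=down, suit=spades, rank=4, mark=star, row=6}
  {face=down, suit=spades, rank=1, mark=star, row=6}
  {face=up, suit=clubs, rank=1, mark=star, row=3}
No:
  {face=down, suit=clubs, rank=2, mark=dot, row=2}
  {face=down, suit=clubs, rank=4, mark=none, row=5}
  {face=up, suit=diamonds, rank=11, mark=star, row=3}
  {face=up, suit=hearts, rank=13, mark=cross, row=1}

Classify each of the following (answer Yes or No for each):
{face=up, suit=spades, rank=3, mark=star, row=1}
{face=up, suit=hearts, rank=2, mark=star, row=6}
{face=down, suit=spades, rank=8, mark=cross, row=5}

Yes, Yes, No

A rule that fits every label: mark is star AND rank ≤ 4 — true of each 'Yes' example, false of each 'No' one.
{face=up, suit=spades, rank=3, mark=star, row=1}: Yes (mark is star, rank = 3).
{face=up, suit=hearts, rank=2, mark=star, row=6}: Yes (mark is star, rank = 2).
{face=down, suit=spades, rank=8, mark=cross, row=5}: No (mark is cross, rank = 8).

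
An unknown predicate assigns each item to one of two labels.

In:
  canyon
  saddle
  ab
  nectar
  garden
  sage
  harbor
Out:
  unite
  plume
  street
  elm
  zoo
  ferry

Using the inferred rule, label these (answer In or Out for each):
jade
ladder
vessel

In, In, Out

Looking at the examples, the only property every 'In' case has and every 'Out' case lacks is: contains 'a'.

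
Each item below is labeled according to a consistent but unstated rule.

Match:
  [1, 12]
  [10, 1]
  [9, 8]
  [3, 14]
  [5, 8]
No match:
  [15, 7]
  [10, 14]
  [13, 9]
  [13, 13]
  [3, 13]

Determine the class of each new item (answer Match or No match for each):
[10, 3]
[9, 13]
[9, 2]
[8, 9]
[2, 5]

The common property of the 'Match' items is: sum is odd. No 'No match' item has it.
[10, 3]: Match (10+3 = 13).
[9, 13]: No match (9+13 = 22).
[9, 2]: Match (9+2 = 11).
[8, 9]: Match (8+9 = 17).
[2, 5]: Match (2+5 = 7).

Match, No match, Match, Match, Match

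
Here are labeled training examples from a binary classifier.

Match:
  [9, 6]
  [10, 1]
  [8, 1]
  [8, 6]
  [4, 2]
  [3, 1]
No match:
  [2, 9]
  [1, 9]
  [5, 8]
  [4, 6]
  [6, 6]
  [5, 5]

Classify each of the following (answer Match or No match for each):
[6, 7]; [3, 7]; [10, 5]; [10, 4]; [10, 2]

No match, No match, Match, Match, Match

The distinguishing property — first > second — holds for all the 'Match' cases and none of the 'No match' cases.
[6, 7] — 6 < 7, hence No match.
[3, 7] — 3 < 7, hence No match.
[10, 5] — 10 > 5, hence Match.
[10, 4] — 10 > 4, hence Match.
[10, 2] — 10 > 2, hence Match.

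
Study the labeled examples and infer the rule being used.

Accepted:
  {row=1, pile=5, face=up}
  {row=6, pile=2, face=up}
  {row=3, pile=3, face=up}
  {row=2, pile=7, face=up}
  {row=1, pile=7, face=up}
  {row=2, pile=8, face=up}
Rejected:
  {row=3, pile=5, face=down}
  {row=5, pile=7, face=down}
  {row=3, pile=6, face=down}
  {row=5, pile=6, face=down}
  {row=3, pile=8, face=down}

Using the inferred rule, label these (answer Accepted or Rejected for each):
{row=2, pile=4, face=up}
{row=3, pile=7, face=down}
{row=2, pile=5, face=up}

Accepted, Rejected, Accepted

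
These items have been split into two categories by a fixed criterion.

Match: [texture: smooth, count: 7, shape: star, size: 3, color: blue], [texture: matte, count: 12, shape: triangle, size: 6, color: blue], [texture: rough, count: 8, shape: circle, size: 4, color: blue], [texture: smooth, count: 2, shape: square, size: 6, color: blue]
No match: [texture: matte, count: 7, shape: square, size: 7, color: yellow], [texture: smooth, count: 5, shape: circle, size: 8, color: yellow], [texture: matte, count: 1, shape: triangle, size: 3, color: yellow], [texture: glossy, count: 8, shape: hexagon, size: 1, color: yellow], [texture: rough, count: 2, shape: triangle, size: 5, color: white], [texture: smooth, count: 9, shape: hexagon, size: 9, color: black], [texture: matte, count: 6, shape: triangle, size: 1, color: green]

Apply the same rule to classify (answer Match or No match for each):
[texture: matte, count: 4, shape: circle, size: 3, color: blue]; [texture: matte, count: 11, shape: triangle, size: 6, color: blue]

A rule that fits every label: color is blue — true of each 'Match' example, false of each 'No match' one.
[texture: matte, count: 4, shape: circle, size: 3, color: blue]: color is blue, fits → Match. [texture: matte, count: 11, shape: triangle, size: 6, color: blue]: color is blue, fits → Match.

Match, Match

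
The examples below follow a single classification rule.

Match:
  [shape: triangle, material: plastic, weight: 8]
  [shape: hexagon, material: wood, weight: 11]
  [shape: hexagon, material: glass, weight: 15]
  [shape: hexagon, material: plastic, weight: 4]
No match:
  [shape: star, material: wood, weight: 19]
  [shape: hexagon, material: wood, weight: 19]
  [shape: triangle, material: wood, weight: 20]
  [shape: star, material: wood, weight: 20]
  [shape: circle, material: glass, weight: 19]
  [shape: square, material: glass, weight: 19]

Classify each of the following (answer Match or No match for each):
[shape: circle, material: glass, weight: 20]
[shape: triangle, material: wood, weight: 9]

One predicate separates the groups cleanly: weight ≤ 15.
[shape: circle, material: glass, weight: 20] → weight = 20 → No match.
[shape: triangle, material: wood, weight: 9] → weight = 9 → Match.

No match, Match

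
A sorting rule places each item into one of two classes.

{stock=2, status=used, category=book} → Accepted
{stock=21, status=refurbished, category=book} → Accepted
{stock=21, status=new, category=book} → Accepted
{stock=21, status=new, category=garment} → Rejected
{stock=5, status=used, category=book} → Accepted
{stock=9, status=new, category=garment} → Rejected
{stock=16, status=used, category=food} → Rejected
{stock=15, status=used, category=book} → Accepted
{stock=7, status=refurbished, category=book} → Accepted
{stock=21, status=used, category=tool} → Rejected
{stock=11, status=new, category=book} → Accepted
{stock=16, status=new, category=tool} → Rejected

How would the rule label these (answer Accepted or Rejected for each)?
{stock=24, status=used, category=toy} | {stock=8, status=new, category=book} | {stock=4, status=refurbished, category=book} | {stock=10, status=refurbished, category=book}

Rejected, Accepted, Accepted, Accepted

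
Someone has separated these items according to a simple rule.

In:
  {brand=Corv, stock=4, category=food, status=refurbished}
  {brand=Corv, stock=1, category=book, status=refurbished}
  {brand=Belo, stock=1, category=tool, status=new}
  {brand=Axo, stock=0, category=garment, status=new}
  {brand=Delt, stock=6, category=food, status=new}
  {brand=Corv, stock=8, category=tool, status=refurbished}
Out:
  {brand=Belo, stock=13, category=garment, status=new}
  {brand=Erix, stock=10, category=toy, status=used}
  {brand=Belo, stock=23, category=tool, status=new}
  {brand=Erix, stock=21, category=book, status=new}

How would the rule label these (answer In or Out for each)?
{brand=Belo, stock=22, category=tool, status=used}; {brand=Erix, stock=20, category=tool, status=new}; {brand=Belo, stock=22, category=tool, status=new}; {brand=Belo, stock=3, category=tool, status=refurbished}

Out, Out, Out, In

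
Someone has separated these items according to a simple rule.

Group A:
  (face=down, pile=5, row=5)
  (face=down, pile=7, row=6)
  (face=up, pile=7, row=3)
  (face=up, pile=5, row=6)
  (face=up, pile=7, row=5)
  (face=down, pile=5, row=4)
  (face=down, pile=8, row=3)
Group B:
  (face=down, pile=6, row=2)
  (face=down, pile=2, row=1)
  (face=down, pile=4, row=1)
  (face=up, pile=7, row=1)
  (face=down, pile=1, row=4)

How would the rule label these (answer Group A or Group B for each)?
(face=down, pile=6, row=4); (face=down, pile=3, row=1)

The rule appears to be: pile ≥ 2 AND row ≥ 3.
(face=down, pile=6, row=4) — pile = 6, row = 4, hence Group A.
(face=down, pile=3, row=1) — pile = 3, row = 1, hence Group B.

Group A, Group B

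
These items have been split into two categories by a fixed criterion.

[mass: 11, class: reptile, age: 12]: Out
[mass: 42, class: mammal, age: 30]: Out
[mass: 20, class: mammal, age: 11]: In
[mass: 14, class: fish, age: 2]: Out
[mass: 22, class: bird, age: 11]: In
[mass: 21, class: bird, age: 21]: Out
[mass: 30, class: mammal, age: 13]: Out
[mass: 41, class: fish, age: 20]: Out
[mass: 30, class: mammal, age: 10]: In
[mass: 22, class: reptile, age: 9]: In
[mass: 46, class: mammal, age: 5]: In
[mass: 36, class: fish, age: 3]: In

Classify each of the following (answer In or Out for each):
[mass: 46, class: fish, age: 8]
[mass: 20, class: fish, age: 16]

In, Out

The rule appears to be: age ≥ 3 AND age ≤ 11.
[mass: 46, class: fish, age: 8] — age = 8, hence In.
[mass: 20, class: fish, age: 16] — age = 16, hence Out.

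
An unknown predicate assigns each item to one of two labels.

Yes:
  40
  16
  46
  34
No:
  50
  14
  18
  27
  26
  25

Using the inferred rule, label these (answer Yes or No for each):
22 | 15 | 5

One predicate separates the groups cleanly: ≡ 4 (mod 6).
22 — 22 mod 6 = 4, hence Yes.
15 — 15 mod 6 = 3, hence No.
5 — 5 mod 6 = 5, hence No.

Yes, No, No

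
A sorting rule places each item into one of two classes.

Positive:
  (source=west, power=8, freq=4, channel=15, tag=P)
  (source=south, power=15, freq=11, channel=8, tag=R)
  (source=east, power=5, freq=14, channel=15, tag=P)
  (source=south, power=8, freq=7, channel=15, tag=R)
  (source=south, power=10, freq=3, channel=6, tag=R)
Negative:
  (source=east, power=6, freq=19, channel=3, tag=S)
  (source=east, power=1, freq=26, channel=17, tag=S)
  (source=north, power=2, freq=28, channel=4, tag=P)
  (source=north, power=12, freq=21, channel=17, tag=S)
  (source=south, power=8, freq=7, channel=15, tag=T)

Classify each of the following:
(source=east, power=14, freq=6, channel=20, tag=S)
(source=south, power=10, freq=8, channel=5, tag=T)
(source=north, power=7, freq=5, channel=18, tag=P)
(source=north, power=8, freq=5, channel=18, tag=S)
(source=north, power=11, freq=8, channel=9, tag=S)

Positive, Negative, Positive, Positive, Positive

The rule appears to be: tag is not T AND freq ≤ 14.
(source=east, power=14, freq=6, channel=20, tag=S): tag is S, freq = 6 — has this property, so Positive.
(source=south, power=10, freq=8, channel=5, tag=T): tag is T, freq = 8 — does not pass, so Negative.
(source=north, power=7, freq=5, channel=18, tag=P): tag is P, freq = 5 — has this property, so Positive.
(source=north, power=8, freq=5, channel=18, tag=S): tag is S, freq = 5 — has this property, so Positive.
(source=north, power=11, freq=8, channel=9, tag=S): tag is S, freq = 8 — has this property, so Positive.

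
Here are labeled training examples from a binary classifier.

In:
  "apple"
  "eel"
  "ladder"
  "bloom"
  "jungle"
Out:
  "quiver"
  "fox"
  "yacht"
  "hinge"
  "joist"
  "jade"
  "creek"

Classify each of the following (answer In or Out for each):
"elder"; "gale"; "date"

Looking at the examples, the only property every 'In' case has and every 'Out' case lacks is: contains 'l'.
In: "elder", since has 'l'. In: "gale", since has 'l'. Out: "date", since no 'l'.

In, In, Out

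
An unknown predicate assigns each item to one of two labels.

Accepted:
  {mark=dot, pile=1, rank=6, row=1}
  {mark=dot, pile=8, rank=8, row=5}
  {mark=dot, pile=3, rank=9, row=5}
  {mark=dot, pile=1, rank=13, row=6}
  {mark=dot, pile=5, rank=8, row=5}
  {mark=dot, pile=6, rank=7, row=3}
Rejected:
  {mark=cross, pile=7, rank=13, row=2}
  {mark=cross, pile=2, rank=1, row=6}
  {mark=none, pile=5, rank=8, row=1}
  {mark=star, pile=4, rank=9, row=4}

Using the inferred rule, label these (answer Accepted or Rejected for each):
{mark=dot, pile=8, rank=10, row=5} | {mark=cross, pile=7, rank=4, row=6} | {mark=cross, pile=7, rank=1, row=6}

Accepted, Rejected, Rejected

Checking candidate rules against both groups, what survives is: mark is dot.
{mark=dot, pile=8, rank=10, row=5}: Accepted (mark is dot).
{mark=cross, pile=7, rank=4, row=6}: Rejected (mark is cross).
{mark=cross, pile=7, rank=1, row=6}: Rejected (mark is cross).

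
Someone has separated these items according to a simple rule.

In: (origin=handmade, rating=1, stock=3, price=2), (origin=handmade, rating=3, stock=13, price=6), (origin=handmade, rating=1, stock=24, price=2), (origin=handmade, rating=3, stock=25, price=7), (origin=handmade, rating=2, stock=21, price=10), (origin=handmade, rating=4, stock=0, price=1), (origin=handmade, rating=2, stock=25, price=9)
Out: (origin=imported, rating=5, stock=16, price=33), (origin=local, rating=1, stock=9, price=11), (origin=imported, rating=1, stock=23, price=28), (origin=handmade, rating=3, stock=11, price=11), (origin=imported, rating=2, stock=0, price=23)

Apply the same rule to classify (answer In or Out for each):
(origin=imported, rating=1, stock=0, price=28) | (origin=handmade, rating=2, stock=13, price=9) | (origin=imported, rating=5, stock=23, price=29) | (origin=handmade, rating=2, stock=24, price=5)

Every 'In' example satisfies: price ≤ 10. None of the 'Out' examples do.
(origin=imported, rating=1, stock=0, price=28): Out (price = 28).
(origin=handmade, rating=2, stock=13, price=9): In (price = 9).
(origin=imported, rating=5, stock=23, price=29): Out (price = 29).
(origin=handmade, rating=2, stock=24, price=5): In (price = 5).

Out, In, Out, In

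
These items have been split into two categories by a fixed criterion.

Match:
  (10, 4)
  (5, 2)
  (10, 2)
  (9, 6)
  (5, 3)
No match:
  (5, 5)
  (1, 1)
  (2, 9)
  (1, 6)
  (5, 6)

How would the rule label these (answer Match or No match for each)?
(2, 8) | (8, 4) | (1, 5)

Looking at the examples, the only property every 'Match' case has and every 'No match' case lacks is: first > second.
(2, 8) — 2 < 8, hence No match. (8, 4) — 8 > 4, hence Match. (1, 5) — 1 < 5, hence No match.

No match, Match, No match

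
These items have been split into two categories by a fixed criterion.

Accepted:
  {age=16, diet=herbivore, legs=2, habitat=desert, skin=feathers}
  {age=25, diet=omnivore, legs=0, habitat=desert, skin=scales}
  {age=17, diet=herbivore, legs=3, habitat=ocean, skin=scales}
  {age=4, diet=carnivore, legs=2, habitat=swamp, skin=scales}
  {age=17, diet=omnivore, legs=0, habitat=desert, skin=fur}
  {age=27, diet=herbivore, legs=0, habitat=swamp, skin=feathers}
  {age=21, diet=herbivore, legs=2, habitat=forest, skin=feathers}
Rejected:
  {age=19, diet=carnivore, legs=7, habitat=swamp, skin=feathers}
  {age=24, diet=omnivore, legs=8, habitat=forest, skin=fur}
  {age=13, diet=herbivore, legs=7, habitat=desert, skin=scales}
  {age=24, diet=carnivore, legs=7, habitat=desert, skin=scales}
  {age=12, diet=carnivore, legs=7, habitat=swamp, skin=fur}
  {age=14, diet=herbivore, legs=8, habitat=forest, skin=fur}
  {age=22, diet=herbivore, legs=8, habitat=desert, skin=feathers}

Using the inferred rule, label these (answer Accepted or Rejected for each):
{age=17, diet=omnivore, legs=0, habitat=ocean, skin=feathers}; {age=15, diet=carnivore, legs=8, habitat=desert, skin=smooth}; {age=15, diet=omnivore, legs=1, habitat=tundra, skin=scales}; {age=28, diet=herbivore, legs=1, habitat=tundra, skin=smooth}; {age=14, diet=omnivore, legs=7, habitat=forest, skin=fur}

Accepted, Rejected, Accepted, Accepted, Rejected

All 'Accepted' examples share one property — legs ≤ 3 — and every 'Rejected' example lacks it.
{age=17, diet=omnivore, legs=0, habitat=ocean, skin=feathers}: legs = 0, has this property → Accepted. {age=15, diet=carnivore, legs=8, habitat=desert, skin=smooth}: legs = 8, doesn't qualify → Rejected. {age=15, diet=omnivore, legs=1, habitat=tundra, skin=scales}: legs = 1, has this property → Accepted. {age=28, diet=herbivore, legs=1, habitat=tundra, skin=smooth}: legs = 1, has this property → Accepted. {age=14, diet=omnivore, legs=7, habitat=forest, skin=fur}: legs = 7, doesn't qualify → Rejected.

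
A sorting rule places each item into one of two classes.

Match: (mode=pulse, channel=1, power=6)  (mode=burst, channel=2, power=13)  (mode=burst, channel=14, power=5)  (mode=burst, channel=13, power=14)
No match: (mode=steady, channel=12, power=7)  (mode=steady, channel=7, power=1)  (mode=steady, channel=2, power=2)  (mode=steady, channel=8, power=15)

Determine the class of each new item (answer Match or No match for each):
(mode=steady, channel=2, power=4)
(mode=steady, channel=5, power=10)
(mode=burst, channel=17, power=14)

The classifier is using: mode is not steady.

No match, No match, Match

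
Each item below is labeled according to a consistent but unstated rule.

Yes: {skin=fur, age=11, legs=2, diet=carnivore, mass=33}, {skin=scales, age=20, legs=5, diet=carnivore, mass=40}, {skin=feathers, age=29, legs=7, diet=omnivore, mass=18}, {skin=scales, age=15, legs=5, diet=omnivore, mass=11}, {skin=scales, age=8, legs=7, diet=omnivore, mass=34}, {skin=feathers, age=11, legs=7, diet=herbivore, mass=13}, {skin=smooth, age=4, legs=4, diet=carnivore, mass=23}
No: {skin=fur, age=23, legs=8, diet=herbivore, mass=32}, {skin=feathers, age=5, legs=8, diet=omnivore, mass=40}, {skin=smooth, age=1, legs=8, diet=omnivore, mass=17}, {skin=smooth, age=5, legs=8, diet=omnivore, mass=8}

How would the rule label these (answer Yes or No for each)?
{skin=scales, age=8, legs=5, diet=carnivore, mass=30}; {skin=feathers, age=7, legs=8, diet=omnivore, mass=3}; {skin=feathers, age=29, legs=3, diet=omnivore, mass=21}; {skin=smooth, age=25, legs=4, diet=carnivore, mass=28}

Yes, No, Yes, Yes

The pattern is that an item is 'Yes' exactly when: legs ≤ 7.
{skin=scales, age=8, legs=5, diet=carnivore, mass=30}: legs = 5, matches → Yes.
{skin=feathers, age=7, legs=8, diet=omnivore, mass=3}: legs = 8, fails this test → No.
{skin=feathers, age=29, legs=3, diet=omnivore, mass=21}: legs = 3, matches → Yes.
{skin=smooth, age=25, legs=4, diet=carnivore, mass=28}: legs = 4, matches → Yes.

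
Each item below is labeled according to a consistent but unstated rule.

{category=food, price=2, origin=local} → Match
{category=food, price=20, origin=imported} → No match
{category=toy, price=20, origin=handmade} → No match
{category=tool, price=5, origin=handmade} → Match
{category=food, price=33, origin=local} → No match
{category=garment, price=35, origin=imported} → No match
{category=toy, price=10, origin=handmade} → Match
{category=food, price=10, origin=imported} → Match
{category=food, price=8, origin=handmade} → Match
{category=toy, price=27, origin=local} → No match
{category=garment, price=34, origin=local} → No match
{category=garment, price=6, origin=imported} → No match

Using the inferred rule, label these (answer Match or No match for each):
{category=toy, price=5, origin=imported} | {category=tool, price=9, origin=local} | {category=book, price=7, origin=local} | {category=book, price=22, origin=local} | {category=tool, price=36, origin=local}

Every 'Match' example satisfies: price ≠ 6 AND price ≤ 10. None of the 'No match' examples do.
{category=toy, price=5, origin=imported} — price = 5, hence Match.
{category=tool, price=9, origin=local} — price = 9, hence Match.
{category=book, price=7, origin=local} — price = 7, hence Match.
{category=book, price=22, origin=local} — price = 22, hence No match.
{category=tool, price=36, origin=local} — price = 36, hence No match.

Match, Match, Match, No match, No match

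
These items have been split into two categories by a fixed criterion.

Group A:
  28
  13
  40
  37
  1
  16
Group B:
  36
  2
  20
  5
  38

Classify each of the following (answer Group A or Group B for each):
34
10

The simplest hypothesis consistent with all the labels is: ≡ 1 (mod 3).

Group A, Group A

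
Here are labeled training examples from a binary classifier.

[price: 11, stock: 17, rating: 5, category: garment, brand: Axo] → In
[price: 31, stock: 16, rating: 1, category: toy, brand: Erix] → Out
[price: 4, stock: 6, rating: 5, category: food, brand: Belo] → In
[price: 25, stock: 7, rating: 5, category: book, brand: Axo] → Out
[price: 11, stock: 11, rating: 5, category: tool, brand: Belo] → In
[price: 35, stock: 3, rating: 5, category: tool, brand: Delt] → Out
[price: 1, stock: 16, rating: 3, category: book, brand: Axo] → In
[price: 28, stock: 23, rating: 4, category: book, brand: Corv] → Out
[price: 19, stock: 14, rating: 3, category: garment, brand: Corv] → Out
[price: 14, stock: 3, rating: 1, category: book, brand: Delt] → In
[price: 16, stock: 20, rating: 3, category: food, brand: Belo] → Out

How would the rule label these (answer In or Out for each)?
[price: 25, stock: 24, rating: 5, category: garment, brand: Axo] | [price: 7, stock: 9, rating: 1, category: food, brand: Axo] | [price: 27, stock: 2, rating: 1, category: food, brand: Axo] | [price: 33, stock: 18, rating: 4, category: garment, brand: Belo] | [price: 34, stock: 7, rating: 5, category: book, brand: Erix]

Out, In, Out, Out, Out

One predicate separates the groups cleanly: price ≤ 14.
[price: 25, stock: 24, rating: 5, category: garment, brand: Axo]: price = 25 — lacks this property, so Out. [price: 7, stock: 9, rating: 1, category: food, brand: Axo]: price = 7 — satisfies this, so In. [price: 27, stock: 2, rating: 1, category: food, brand: Axo]: price = 27 — lacks this property, so Out. [price: 33, stock: 18, rating: 4, category: garment, brand: Belo]: price = 33 — lacks this property, so Out. [price: 34, stock: 7, rating: 5, category: book, brand: Erix]: price = 34 — lacks this property, so Out.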